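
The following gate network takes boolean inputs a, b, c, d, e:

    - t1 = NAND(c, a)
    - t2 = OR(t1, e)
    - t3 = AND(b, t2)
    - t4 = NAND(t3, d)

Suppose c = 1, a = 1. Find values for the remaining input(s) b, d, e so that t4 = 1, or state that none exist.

b=0 d=0 e=0

t4 = NAND(t3, d) must be 1, so at least one of t3, d is 0.
Check with c = 1, a = 1 and b=0, d=0, e=0:
t1 = NAND(c, a) = NAND(1, 1) = 0
t2 = OR(t1, e) = OR(0, 0) = 0
t3 = AND(b, t2) = AND(0, 0) = 0
t4 = NAND(t3, d) = NAND(0, 0) = 1
So t4 = 1.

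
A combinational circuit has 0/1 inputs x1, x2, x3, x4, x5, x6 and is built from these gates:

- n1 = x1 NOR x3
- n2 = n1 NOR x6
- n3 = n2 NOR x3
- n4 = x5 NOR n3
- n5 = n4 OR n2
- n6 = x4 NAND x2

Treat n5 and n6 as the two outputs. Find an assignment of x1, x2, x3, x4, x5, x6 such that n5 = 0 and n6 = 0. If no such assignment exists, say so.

Check with x1=0, x2=1, x3=0, x4=1, x5=0, x6=1:
n1 = x1 NOR x3 = 0 NOR 0 = 1
n2 = n1 NOR x6 = 1 NOR 1 = 0
n3 = n2 NOR x3 = 0 NOR 0 = 1
n4 = x5 NOR n3 = 0 NOR 1 = 0
n5 = n4 OR n2 = 0 OR 0 = 0
n6 = x4 NAND x2 = 1 NAND 1 = 0
So n5 = 0 and n6 = 0.

x1=0, x2=1, x3=0, x4=1, x5=0, x6=1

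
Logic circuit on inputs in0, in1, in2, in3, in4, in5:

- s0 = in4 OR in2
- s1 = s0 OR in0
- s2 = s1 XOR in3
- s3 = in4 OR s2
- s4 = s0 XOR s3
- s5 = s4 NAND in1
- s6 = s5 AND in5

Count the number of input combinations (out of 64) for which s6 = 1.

s6 = s5 AND in5 must be 1, so both s5 = 1 and in5 = 1.
s5 = s4 NAND in1 must be 1, so at least one of s4, in1 is 0.
Enumerating the 64 input combinations, 28 give s6 = 1 and 36 give s6 = 0.

28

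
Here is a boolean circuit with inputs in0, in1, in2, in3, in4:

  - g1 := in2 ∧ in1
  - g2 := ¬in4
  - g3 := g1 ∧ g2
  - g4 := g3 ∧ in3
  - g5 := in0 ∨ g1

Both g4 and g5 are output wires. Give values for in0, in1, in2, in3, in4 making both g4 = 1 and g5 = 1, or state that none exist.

Check with in0=1, in1=1, in2=1, in3=1, in4=0:
g1 = in2 ∧ in1 = 1 ∧ 1 = 1
g2 = ¬in4 = ¬0 = 1
g3 = g1 ∧ g2 = 1 ∧ 1 = 1
g4 = g3 ∧ in3 = 1 ∧ 1 = 1
g5 = in0 ∨ g1 = 1 ∨ 1 = 1
So g4 = 1 and g5 = 1.

in0=1, in1=1, in2=1, in3=1, in4=0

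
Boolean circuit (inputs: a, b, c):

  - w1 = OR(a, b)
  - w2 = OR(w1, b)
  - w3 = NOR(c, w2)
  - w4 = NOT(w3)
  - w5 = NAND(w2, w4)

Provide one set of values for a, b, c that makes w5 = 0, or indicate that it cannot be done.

Check with a=1, b=1, c=0:
w1 = OR(a, b) = OR(1, 1) = 1
w2 = OR(w1, b) = OR(1, 1) = 1
w3 = NOR(c, w2) = NOR(0, 1) = 0
w4 = NOT(w3) = NOT 0 = 1
w5 = NAND(w2, w4) = NAND(1, 1) = 0
So w5 = 0 as required.

a=1, b=1, c=0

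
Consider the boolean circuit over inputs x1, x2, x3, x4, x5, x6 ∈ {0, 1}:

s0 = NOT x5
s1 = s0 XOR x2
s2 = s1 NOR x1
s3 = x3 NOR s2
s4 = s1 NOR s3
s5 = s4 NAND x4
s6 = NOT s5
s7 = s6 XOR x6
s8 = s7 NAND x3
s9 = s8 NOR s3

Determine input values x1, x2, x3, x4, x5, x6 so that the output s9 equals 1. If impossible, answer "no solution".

x1=1, x2=1, x3=1, x4=1, x5=1, x6=1

s9 = s8 NOR s3 must be 1, so both s8 = 0 and s3 = 0.
s8 = s7 NAND x3 must be 0, so both s7 = 1 and x3 = 1.
s3 = x3 NOR s2 must be 0, so at least one of x3, s2 is 1.
Check with x1=1, x2=1, x3=1, x4=1, x5=1, x6=1:
s0 = NOT x5 = NOT 1 = 0
s1 = s0 XOR x2 = 0 XOR 1 = 1
s2 = s1 NOR x1 = 1 NOR 1 = 0
s3 = x3 NOR s2 = 1 NOR 0 = 0
s4 = s1 NOR s3 = 1 NOR 0 = 0
s5 = s4 NAND x4 = 0 NAND 1 = 1
s6 = NOT s5 = NOT 1 = 0
s7 = s6 XOR x6 = 0 XOR 1 = 1
s8 = s7 NAND x3 = 1 NAND 1 = 0
s9 = s8 NOR s3 = 0 NOR 0 = 1
So s9 = 1 as required.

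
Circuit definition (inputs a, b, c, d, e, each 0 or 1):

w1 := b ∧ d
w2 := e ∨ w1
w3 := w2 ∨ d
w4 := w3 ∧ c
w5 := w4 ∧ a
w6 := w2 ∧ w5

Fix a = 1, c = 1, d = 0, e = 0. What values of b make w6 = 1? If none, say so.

no solution exists

With a = 1, c = 1, d = 0, e = 0 fixed, none of the 2 settings of b give w6 = 1.
For example, with b=1:
w1 = b ∧ d = 1 ∧ 0 = 0
w2 = e ∨ w1 = 0 ∨ 0 = 0
w3 = w2 ∨ d = 0 ∨ 0 = 0
w4 = w3 ∧ c = 0 ∧ 1 = 0
w5 = w4 ∧ a = 0 ∧ 1 = 0
w6 = w2 ∧ w5 = 0 ∧ 0 = 0
giving w6 = 0 ≠ 1.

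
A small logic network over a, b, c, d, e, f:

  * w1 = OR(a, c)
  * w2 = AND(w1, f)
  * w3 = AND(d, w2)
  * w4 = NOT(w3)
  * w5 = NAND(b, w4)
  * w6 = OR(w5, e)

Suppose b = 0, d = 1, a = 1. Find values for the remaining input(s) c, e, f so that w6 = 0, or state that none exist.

With b = 0, d = 1, a = 1 fixed, none of the 8 settings of c, e, f give w6 = 0.
For example, with c=1, e=1, f=0:
w1 = OR(a, c) = OR(1, 1) = 1
w2 = AND(w1, f) = AND(1, 0) = 0
w3 = AND(d, w2) = AND(1, 0) = 0
w4 = NOT(w3) = NOT 0 = 1
w5 = NAND(b, w4) = NAND(0, 1) = 1
w6 = OR(w5, e) = OR(1, 1) = 1
giving w6 = 1 ≠ 0.

no solution exists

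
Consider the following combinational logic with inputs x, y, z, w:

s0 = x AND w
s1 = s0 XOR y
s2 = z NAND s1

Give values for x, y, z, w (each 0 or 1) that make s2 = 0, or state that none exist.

x=1, y=0, z=1, w=1

s2 = z NAND s1 must be 0, so both z = 1 and s1 = 1.
s1 = s0 XOR y must be 1, so s0 and y differ.
Check with x=1, y=0, z=1, w=1:
s0 = x AND w = 1 AND 1 = 1
s1 = s0 XOR y = 1 XOR 0 = 1
s2 = z NAND s1 = 1 NAND 1 = 0
So s2 = 0 as required.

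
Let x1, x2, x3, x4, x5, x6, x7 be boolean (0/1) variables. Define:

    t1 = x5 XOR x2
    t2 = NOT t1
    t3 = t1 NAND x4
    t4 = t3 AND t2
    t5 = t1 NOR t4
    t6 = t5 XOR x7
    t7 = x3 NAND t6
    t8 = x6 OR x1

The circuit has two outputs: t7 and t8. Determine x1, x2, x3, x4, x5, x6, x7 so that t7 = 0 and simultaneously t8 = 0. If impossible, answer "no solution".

x1=0, x2=0, x3=1, x4=0, x5=0, x6=0, x7=1

Check with x1=0, x2=0, x3=1, x4=0, x5=0, x6=0, x7=1:
t1 = x5 XOR x2 = 0 XOR 0 = 0
t2 = NOT t1 = NOT 0 = 1
t3 = t1 NAND x4 = 0 NAND 0 = 1
t4 = t3 AND t2 = 1 AND 1 = 1
t5 = t1 NOR t4 = 0 NOR 1 = 0
t6 = t5 XOR x7 = 0 XOR 1 = 1
t7 = x3 NAND t6 = 1 NAND 1 = 0
t8 = x6 OR x1 = 0 OR 0 = 0
So t7 = 0 and t8 = 0.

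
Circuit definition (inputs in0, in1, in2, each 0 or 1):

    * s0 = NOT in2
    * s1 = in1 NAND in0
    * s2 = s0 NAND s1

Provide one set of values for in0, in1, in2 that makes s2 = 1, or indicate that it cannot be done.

Check with in0=0, in1=1, in2=1:
s0 = NOT in2 = NOT 1 = 0
s1 = in1 NAND in0 = 1 NAND 0 = 1
s2 = s0 NAND s1 = 0 NAND 1 = 1
So s2 = 1 as required.

in0=0, in1=1, in2=1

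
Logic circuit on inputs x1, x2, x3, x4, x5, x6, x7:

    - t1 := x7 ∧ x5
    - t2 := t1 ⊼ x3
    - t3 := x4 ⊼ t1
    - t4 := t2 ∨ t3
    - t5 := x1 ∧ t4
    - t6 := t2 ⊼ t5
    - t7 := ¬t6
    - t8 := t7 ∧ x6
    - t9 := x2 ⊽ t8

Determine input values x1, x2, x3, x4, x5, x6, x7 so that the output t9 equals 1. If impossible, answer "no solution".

Check with x1=0, x2=0, x3=1, x4=1, x5=1, x6=1, x7=1:
t1 = x7 ∧ x5 = 1 ∧ 1 = 1
t2 = t1 ⊼ x3 = 1 ⊼ 1 = 0
t3 = x4 ⊼ t1 = 1 ⊼ 1 = 0
t4 = t2 ∨ t3 = 0 ∨ 0 = 0
t5 = x1 ∧ t4 = 0 ∧ 0 = 0
t6 = t2 ⊼ t5 = 0 ⊼ 0 = 1
t7 = ¬t6 = ¬1 = 0
t8 = t7 ∧ x6 = 0 ∧ 1 = 0
t9 = x2 ⊽ t8 = 0 ⊽ 0 = 1
So t9 = 1 as required.

x1=0, x2=0, x3=1, x4=1, x5=1, x6=1, x7=1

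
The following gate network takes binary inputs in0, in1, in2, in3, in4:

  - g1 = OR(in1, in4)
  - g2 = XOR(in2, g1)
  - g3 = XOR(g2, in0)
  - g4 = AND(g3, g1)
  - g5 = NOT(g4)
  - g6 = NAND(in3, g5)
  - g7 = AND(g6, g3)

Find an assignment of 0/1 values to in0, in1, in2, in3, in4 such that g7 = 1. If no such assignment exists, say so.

in0=0, in1=0, in2=0, in3=1, in4=1

g7 = AND(g6, g3) must be 1, so both g6 = 1 and g3 = 1.
Check with in0=0, in1=0, in2=0, in3=1, in4=1:
g1 = OR(in1, in4) = OR(0, 1) = 1
g2 = XOR(in2, g1) = XOR(0, 1) = 1
g3 = XOR(g2, in0) = XOR(1, 0) = 1
g4 = AND(g3, g1) = AND(1, 1) = 1
g5 = NOT(g4) = NOT 1 = 0
g6 = NAND(in3, g5) = NAND(1, 0) = 1
g7 = AND(g6, g3) = AND(1, 1) = 1
So g7 = 1 as required.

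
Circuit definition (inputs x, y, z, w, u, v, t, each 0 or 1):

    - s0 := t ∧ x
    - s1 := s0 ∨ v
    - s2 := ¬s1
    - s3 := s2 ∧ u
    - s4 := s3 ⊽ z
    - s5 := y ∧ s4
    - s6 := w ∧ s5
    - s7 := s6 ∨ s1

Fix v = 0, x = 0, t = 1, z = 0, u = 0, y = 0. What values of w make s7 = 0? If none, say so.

Check with v = 0, x = 0, t = 1, z = 0, u = 0, y = 0 and w=1:
s0 = t ∧ x = 1 ∧ 0 = 0
s1 = s0 ∨ v = 0 ∨ 0 = 0
s2 = ¬s1 = ¬0 = 1
s3 = s2 ∧ u = 1 ∧ 0 = 0
s4 = s3 ⊽ z = 0 ⊽ 0 = 1
s5 = y ∧ s4 = 0 ∧ 1 = 0
s6 = w ∧ s5 = 1 ∧ 0 = 0
s7 = s6 ∨ s1 = 0 ∨ 0 = 0
So s7 = 0.

w=1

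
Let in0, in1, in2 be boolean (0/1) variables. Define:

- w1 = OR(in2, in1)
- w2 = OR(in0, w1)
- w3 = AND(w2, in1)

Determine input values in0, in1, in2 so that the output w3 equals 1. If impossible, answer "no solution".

Check with in0=1 in1=1 in2=0:
w1 = OR(in2, in1) = OR(0, 1) = 1
w2 = OR(in0, w1) = OR(1, 1) = 1
w3 = AND(w2, in1) = AND(1, 1) = 1
So w3 = 1 as required.

in0=1 in1=1 in2=0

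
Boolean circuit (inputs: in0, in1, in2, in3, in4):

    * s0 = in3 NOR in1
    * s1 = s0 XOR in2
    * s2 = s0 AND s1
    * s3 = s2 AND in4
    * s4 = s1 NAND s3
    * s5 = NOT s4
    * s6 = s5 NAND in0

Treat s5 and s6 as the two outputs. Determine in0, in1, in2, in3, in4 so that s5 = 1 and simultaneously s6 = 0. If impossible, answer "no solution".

Check with in0=1 in1=0 in2=0 in3=0 in4=1:
s0 = in3 NOR in1 = 0 NOR 0 = 1
s1 = s0 XOR in2 = 1 XOR 0 = 1
s2 = s0 AND s1 = 1 AND 1 = 1
s3 = s2 AND in4 = 1 AND 1 = 1
s4 = s1 NAND s3 = 1 NAND 1 = 0
s5 = NOT s4 = NOT 0 = 1
s6 = s5 NAND in0 = 1 NAND 1 = 0
So s5 = 1 and s6 = 0.

in0=1 in1=0 in2=0 in3=0 in4=1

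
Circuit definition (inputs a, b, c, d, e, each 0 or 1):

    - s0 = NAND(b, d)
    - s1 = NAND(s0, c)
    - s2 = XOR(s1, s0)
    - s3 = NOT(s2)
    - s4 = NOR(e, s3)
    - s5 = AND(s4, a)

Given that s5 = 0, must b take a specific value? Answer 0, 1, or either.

either

Both values of b occur among assignments with s5 = 0:
  b=0: a=0, b=0, c=0, d=0, e=0
  b=1: a=0, b=1, c=0, d=0, e=0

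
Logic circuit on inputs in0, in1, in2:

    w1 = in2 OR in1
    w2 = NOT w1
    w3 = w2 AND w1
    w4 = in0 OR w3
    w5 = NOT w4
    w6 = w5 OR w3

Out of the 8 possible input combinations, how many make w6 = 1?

4

w6 = w5 OR w3 must be 1, so at least one of w5, w3 is 1.
Satisfying assignments:
  in0=0, in1=0, in2=0
  in0=0, in1=0, in2=1
  in0=0, in1=1, in2=0
  in0=0, in1=1, in2=1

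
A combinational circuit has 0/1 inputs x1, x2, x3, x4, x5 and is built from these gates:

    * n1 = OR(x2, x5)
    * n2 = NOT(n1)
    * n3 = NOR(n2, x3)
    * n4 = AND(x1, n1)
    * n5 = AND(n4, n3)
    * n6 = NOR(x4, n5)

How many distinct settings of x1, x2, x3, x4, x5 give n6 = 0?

n6 = NOR(x4, n5) must be 0, so at least one of x4, n5 is 1.
Enumerating the 32 input combinations, 19 give n6 = 0 and 13 give n6 = 1.

19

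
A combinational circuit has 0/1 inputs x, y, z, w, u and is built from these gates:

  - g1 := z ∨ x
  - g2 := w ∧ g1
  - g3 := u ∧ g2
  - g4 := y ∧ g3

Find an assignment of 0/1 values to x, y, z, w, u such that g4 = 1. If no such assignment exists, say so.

x=0 y=1 z=1 w=1 u=1

g4 = y ∧ g3 must be 1, so both y = 1 and g3 = 1.
g3 = u ∧ g2 must be 1, so both u = 1 and g2 = 1.
g2 = w ∧ g1 must be 1, so both w = 1 and g1 = 1.
Check with x=0 y=1 z=1 w=1 u=1:
g1 = z ∨ x = 1 ∨ 0 = 1
g2 = w ∧ g1 = 1 ∧ 1 = 1
g3 = u ∧ g2 = 1 ∧ 1 = 1
g4 = y ∧ g3 = 1 ∧ 1 = 1
So g4 = 1 as required.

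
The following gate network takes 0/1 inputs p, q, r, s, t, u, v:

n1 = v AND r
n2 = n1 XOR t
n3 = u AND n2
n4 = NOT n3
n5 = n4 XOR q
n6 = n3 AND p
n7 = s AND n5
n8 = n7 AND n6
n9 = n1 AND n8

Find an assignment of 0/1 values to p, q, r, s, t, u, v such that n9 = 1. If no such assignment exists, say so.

n9 = n1 AND n8 must be 1, so both n1 = 1 and n8 = 1.
n1 = v AND r must be 1, so both v = 1 and r = 1.
Check with p=1 q=1 r=1 s=1 t=0 u=1 v=1:
n1 = v AND r = 1 AND 1 = 1
n2 = n1 XOR t = 1 XOR 0 = 1
n3 = u AND n2 = 1 AND 1 = 1
n4 = NOT n3 = NOT 1 = 0
n5 = n4 XOR q = 0 XOR 1 = 1
n6 = n3 AND p = 1 AND 1 = 1
n7 = s AND n5 = 1 AND 1 = 1
n8 = n7 AND n6 = 1 AND 1 = 1
n9 = n1 AND n8 = 1 AND 1 = 1
So n9 = 1 as required.

p=1 q=1 r=1 s=1 t=0 u=1 v=1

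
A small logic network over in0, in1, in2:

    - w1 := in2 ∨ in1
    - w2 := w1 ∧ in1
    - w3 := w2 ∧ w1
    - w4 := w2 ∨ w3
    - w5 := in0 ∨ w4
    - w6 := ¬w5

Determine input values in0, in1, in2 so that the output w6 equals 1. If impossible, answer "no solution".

in0=0, in1=0, in2=1

w6 = ¬w5 must be 1, so w5 = 0.
w5 = in0 ∨ w4 must be 0, so both in0 = 0 and w4 = 0.
Check with in0=0, in1=0, in2=1:
w1 = in2 ∨ in1 = 1 ∨ 0 = 1
w2 = w1 ∧ in1 = 1 ∧ 0 = 0
w3 = w2 ∧ w1 = 0 ∧ 1 = 0
w4 = w2 ∨ w3 = 0 ∨ 0 = 0
w5 = in0 ∨ w4 = 0 ∨ 0 = 0
w6 = ¬w5 = ¬0 = 1
So w6 = 1 as required.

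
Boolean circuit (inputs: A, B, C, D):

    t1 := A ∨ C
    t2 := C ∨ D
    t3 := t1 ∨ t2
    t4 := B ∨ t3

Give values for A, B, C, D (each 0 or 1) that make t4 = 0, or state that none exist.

A=0, B=0, C=0, D=0

t4 = B ∨ t3 must be 0, so both B = 0 and t3 = 0.
t3 = t1 ∨ t2 must be 0, so both t1 = 0 and t2 = 0.
Check with A=0, B=0, C=0, D=0:
t1 = A ∨ C = 0 ∨ 0 = 0
t2 = C ∨ D = 0 ∨ 0 = 0
t3 = t1 ∨ t2 = 0 ∨ 0 = 0
t4 = B ∨ t3 = 0 ∨ 0 = 0
So t4 = 0 as required.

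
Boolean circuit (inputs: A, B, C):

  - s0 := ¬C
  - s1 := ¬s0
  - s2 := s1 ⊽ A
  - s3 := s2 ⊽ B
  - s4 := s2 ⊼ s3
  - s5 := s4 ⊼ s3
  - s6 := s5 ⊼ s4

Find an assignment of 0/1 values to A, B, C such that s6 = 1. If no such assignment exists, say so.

A=0, B=0, C=1

Check with A=0, B=0, C=1:
s0 = ¬C = ¬1 = 0
s1 = ¬s0 = ¬0 = 1
s2 = s1 ⊽ A = 1 ⊽ 0 = 0
s3 = s2 ⊽ B = 0 ⊽ 0 = 1
s4 = s2 ⊼ s3 = 0 ⊼ 1 = 1
s5 = s4 ⊼ s3 = 1 ⊼ 1 = 0
s6 = s5 ⊼ s4 = 0 ⊼ 1 = 1
So s6 = 1 as required.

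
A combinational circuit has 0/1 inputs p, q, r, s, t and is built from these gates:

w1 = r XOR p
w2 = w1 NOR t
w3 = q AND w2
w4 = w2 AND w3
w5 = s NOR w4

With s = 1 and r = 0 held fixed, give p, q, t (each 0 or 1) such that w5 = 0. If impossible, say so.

p=1, q=0, t=1

Check with s = 1 and r = 0 and p=1, q=0, t=1:
w1 = r XOR p = 0 XOR 1 = 1
w2 = w1 NOR t = 1 NOR 1 = 0
w3 = q AND w2 = 0 AND 0 = 0
w4 = w2 AND w3 = 0 AND 0 = 0
w5 = s NOR w4 = 1 NOR 0 = 0
So w5 = 0.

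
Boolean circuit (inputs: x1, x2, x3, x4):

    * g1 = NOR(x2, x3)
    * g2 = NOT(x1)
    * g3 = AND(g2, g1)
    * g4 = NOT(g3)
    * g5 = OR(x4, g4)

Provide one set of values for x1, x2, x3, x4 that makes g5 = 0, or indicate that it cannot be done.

g5 = OR(x4, g4) must be 0, so both x4 = 0 and g4 = 0.
g4 = NOT(g3) must be 0, so g3 = 1.
Check with x1=0, x2=0, x3=0, x4=0:
g1 = NOR(x2, x3) = NOR(0, 0) = 1
g2 = NOT(x1) = NOT 0 = 1
g3 = AND(g2, g1) = AND(1, 1) = 1
g4 = NOT(g3) = NOT 1 = 0
g5 = OR(x4, g4) = OR(0, 0) = 0
So g5 = 0 as required.

x1=0, x2=0, x3=0, x4=0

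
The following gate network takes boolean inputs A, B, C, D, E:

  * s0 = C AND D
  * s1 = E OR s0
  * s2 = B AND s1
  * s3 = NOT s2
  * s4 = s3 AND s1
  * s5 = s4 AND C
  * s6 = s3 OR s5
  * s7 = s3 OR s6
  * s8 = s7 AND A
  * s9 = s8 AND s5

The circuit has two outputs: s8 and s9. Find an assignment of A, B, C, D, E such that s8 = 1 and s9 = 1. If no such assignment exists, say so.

Check with A=1, B=0, C=1, D=0, E=1:
s0 = C AND D = 1 AND 0 = 0
s1 = E OR s0 = 1 OR 0 = 1
s2 = B AND s1 = 0 AND 1 = 0
s3 = NOT s2 = NOT 0 = 1
s4 = s3 AND s1 = 1 AND 1 = 1
s5 = s4 AND C = 1 AND 1 = 1
s6 = s3 OR s5 = 1 OR 1 = 1
s7 = s3 OR s6 = 1 OR 1 = 1
s8 = s7 AND A = 1 AND 1 = 1
s9 = s8 AND s5 = 1 AND 1 = 1
So s8 = 1 and s9 = 1.

A=1, B=0, C=1, D=0, E=1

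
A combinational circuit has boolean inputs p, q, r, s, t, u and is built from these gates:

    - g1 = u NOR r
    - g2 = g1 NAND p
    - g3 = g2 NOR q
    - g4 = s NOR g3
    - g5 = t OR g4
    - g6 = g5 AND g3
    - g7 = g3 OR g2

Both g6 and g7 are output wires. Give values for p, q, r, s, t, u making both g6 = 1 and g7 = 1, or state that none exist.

Check with p=1, q=0, r=0, s=0, t=1, u=0:
g1 = u NOR r = 0 NOR 0 = 1
g2 = g1 NAND p = 1 NAND 1 = 0
g3 = g2 NOR q = 0 NOR 0 = 1
g4 = s NOR g3 = 0 NOR 1 = 0
g5 = t OR g4 = 1 OR 0 = 1
g6 = g5 AND g3 = 1 AND 1 = 1
g7 = g3 OR g2 = 1 OR 0 = 1
So g6 = 1 and g7 = 1.

p=1, q=0, r=0, s=0, t=1, u=0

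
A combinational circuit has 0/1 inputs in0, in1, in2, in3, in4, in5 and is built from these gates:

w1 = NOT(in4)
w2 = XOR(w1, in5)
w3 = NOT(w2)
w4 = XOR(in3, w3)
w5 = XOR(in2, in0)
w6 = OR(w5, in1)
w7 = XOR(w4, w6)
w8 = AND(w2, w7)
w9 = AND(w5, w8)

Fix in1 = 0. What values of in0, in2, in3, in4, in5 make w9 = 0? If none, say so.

w9 = AND(w5, w8) must be 0, so at least one of w5, w8 is 0.
Check with in1 = 0 and in0=1, in2=1, in3=0, in4=1, in5=1:
w1 = NOT(in4) = NOT 1 = 0
w2 = XOR(w1, in5) = XOR(0, 1) = 1
w3 = NOT(w2) = NOT 1 = 0
w4 = XOR(in3, w3) = XOR(0, 0) = 0
w5 = XOR(in2, in0) = XOR(1, 1) = 0
w6 = OR(w5, in1) = OR(0, 0) = 0
w7 = XOR(w4, w6) = XOR(0, 0) = 0
w8 = AND(w2, w7) = AND(1, 0) = 0
w9 = AND(w5, w8) = AND(0, 0) = 0
So w9 = 0.

in0=1, in2=1, in3=0, in4=1, in5=1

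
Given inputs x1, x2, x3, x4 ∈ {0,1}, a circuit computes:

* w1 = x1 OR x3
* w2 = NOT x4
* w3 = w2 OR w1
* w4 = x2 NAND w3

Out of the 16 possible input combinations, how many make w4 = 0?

w4 = x2 NAND w3 must be 0, so both x2 = 1 and w3 = 1.
Enumerating the 16 input combinations, 7 give w4 = 0 and 9 give w4 = 1.

7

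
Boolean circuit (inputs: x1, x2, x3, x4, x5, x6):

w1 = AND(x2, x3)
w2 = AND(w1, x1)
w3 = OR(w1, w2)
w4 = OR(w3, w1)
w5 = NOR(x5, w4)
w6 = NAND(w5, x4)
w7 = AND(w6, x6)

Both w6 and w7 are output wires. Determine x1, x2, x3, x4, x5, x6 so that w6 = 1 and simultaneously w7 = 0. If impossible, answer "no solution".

Check with x1=1, x2=0, x3=1, x4=0, x5=1, x6=0:
w1 = AND(x2, x3) = AND(0, 1) = 0
w2 = AND(w1, x1) = AND(0, 1) = 0
w3 = OR(w1, w2) = OR(0, 0) = 0
w4 = OR(w3, w1) = OR(0, 0) = 0
w5 = NOR(x5, w4) = NOR(1, 0) = 0
w6 = NAND(w5, x4) = NAND(0, 0) = 1
w7 = AND(w6, x6) = AND(1, 0) = 0
So w6 = 1 and w7 = 0.

x1=1, x2=0, x3=1, x4=0, x5=1, x6=0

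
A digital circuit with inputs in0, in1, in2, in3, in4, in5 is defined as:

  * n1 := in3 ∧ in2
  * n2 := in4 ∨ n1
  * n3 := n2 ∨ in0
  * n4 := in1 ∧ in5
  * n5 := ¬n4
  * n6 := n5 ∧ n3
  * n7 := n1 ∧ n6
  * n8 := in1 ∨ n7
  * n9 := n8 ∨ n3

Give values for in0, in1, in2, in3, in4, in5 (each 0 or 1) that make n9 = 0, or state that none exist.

Check with in0=0, in1=0, in2=1, in3=0, in4=0, in5=0:
n1 = in3 ∧ in2 = 0 ∧ 1 = 0
n2 = in4 ∨ n1 = 0 ∨ 0 = 0
n3 = n2 ∨ in0 = 0 ∨ 0 = 0
n4 = in1 ∧ in5 = 0 ∧ 0 = 0
n5 = ¬n4 = ¬0 = 1
n6 = n5 ∧ n3 = 1 ∧ 0 = 0
n7 = n1 ∧ n6 = 0 ∧ 0 = 0
n8 = in1 ∨ n7 = 0 ∨ 0 = 0
n9 = n8 ∨ n3 = 0 ∨ 0 = 0
So n9 = 0 as required.

in0=0, in1=0, in2=1, in3=0, in4=0, in5=0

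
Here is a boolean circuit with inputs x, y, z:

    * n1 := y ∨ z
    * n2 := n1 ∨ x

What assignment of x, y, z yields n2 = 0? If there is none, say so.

x=0 y=0 z=0

n2 = n1 ∨ x must be 0, so both n1 = 0 and x = 0.
Check with x=0 y=0 z=0:
n1 = y ∨ z = 0 ∨ 0 = 0
n2 = n1 ∨ x = 0 ∨ 0 = 0
So n2 = 0 as required.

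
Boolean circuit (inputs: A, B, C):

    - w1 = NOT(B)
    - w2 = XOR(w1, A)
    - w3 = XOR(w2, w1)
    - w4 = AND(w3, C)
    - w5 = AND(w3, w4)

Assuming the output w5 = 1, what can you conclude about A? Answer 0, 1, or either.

1

w5 = AND(w3, w4) must be 1, so both w3 = 1 and w4 = 1.
w3 = XOR(w2, w1) must be 1, so w2 and w1 differ.
Every assignment with w5 = 1 has A = 1; there are 2 such assignment(s).
  A=1, B=0, C=1
  A=1, B=1, C=1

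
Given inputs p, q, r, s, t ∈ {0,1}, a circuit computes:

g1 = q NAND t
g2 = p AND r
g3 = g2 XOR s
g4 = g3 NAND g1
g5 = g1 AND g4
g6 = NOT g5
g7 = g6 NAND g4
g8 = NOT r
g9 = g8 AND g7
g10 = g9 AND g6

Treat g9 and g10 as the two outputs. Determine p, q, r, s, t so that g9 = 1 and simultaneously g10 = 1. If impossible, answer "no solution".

p=0, q=1, r=0, s=1, t=0

Check with p=0, q=1, r=0, s=1, t=0:
g1 = q NAND t = 1 NAND 0 = 1
g2 = p AND r = 0 AND 0 = 0
g3 = g2 XOR s = 0 XOR 1 = 1
g4 = g3 NAND g1 = 1 NAND 1 = 0
g5 = g1 AND g4 = 1 AND 0 = 0
g6 = NOT g5 = NOT 0 = 1
g7 = g6 NAND g4 = 1 NAND 0 = 1
g8 = NOT r = NOT 0 = 1
g9 = g8 AND g7 = 1 AND 1 = 1
g10 = g9 AND g6 = 1 AND 1 = 1
So g9 = 1 and g10 = 1.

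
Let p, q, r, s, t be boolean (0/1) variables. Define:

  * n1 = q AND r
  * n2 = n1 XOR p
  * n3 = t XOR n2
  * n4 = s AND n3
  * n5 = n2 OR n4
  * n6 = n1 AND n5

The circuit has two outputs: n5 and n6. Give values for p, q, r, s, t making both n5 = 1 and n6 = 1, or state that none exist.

p=0, q=1, r=1, s=0, t=0

Check with p=0, q=1, r=1, s=0, t=0:
n1 = q AND r = 1 AND 1 = 1
n2 = n1 XOR p = 1 XOR 0 = 1
n3 = t XOR n2 = 0 XOR 1 = 1
n4 = s AND n3 = 0 AND 1 = 0
n5 = n2 OR n4 = 1 OR 0 = 1
n6 = n1 AND n5 = 1 AND 1 = 1
So n5 = 1 and n6 = 1.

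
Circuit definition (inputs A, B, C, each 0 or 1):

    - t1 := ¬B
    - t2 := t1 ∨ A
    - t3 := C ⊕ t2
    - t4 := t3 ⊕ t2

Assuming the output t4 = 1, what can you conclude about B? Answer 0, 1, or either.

Both values of B occur among assignments with t4 = 1:
  B=0: A=0, B=0, C=1
  B=1: A=0, B=1, C=1

either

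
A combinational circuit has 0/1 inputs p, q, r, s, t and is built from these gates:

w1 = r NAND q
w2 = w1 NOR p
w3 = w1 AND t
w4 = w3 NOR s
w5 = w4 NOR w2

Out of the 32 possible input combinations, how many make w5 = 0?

w5 = w4 NOR w2 must be 0, so at least one of w4, w2 is 1.
Enumerating the 32 input combinations, 12 give w5 = 0 and 20 give w5 = 1.

12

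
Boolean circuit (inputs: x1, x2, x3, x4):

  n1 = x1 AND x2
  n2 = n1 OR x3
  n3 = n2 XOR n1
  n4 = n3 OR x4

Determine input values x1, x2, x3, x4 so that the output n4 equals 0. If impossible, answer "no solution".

x1=1 x2=0 x3=0 x4=0

n4 = n3 OR x4 must be 0, so both n3 = 0 and x4 = 0.
n3 = n2 XOR n1 must be 0, so n2 and n1 are equal.
Check with x1=1 x2=0 x3=0 x4=0:
n1 = x1 AND x2 = 1 AND 0 = 0
n2 = n1 OR x3 = 0 OR 0 = 0
n3 = n2 XOR n1 = 0 XOR 0 = 0
n4 = n3 OR x4 = 0 OR 0 = 0
So n4 = 0 as required.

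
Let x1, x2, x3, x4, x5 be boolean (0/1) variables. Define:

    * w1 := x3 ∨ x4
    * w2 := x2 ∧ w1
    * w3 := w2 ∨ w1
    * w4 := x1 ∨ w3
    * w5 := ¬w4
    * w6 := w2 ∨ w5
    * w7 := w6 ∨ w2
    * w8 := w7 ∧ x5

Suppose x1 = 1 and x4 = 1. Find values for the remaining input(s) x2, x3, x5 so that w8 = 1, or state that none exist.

x2=1, x3=0, x5=1

w8 = w7 ∧ x5 must be 1, so both w7 = 1 and x5 = 1.
w7 = w6 ∨ w2 must be 1, so at least one of w6, w2 is 1.
Check with x1 = 1 and x4 = 1 and x2=1, x3=0, x5=1:
w1 = x3 ∨ x4 = 0 ∨ 1 = 1
w2 = x2 ∧ w1 = 1 ∧ 1 = 1
w3 = w2 ∨ w1 = 1 ∨ 1 = 1
w4 = x1 ∨ w3 = 1 ∨ 1 = 1
w5 = ¬w4 = ¬1 = 0
w6 = w2 ∨ w5 = 1 ∨ 0 = 1
w7 = w6 ∨ w2 = 1 ∨ 1 = 1
w8 = w7 ∧ x5 = 1 ∧ 1 = 1
So w8 = 1.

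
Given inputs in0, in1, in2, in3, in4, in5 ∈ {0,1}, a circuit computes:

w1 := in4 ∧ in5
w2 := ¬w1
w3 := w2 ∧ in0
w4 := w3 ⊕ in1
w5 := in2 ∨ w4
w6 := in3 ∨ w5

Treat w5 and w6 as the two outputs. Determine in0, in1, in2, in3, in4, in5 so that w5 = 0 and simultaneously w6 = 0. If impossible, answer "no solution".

Check with in0=1, in1=1, in2=0, in3=0, in4=0, in5=1:
w1 = in4 ∧ in5 = 0 ∧ 1 = 0
w2 = ¬w1 = ¬0 = 1
w3 = w2 ∧ in0 = 1 ∧ 1 = 1
w4 = w3 ⊕ in1 = 1 ⊕ 1 = 0
w5 = in2 ∨ w4 = 0 ∨ 0 = 0
w6 = in3 ∨ w5 = 0 ∨ 0 = 0
So w5 = 0 and w6 = 0.

in0=1, in1=1, in2=0, in3=0, in4=0, in5=1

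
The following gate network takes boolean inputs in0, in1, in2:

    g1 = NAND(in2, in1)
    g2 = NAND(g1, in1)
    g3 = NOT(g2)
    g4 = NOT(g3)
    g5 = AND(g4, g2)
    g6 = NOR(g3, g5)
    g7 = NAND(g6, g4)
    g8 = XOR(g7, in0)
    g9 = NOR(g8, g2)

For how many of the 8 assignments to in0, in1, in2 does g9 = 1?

1

g9 = NOR(g8, g2) must be 1, so both g8 = 0 and g2 = 0.
g8 = XOR(g7, in0) must be 0, so g7 and in0 are equal.
g2 = NAND(g1, in1) must be 0, so both g1 = 1 and in1 = 1.
Enumerating the 8 input combinations, 1 give g9 = 1 and 7 give g9 = 0.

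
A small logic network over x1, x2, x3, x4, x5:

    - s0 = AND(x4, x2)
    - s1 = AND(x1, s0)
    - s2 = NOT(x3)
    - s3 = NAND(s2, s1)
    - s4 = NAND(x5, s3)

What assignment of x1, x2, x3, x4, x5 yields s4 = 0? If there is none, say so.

s4 = NAND(x5, s3) must be 0, so both x5 = 1 and s3 = 1.
s3 = NAND(s2, s1) must be 1, so at least one of s2, s1 is 0.
Check with x1=0 x2=1 x3=1 x4=1 x5=1:
s0 = AND(x4, x2) = AND(1, 1) = 1
s1 = AND(x1, s0) = AND(0, 1) = 0
s2 = NOT(x3) = NOT 1 = 0
s3 = NAND(s2, s1) = NAND(0, 0) = 1
s4 = NAND(x5, s3) = NAND(1, 1) = 0
So s4 = 0 as required.

x1=0 x2=1 x3=1 x4=1 x5=1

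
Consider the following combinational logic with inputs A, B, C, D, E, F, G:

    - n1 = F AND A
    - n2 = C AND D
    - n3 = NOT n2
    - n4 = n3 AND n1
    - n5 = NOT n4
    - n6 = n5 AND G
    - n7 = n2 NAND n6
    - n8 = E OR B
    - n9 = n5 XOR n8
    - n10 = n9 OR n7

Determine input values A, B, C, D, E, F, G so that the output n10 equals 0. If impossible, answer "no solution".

n10 = n9 OR n7 must be 0, so both n9 = 0 and n7 = 0.
Check with A=1, B=1, C=1, D=1, E=0, F=0, G=1:
n1 = F AND A = 0 AND 1 = 0
n2 = C AND D = 1 AND 1 = 1
n3 = NOT n2 = NOT 1 = 0
n4 = n3 AND n1 = 0 AND 0 = 0
n5 = NOT n4 = NOT 0 = 1
n6 = n5 AND G = 1 AND 1 = 1
n7 = n2 NAND n6 = 1 NAND 1 = 0
n8 = E OR B = 0 OR 1 = 1
n9 = n5 XOR n8 = 1 XOR 1 = 0
n10 = n9 OR n7 = 0 OR 0 = 0
So n10 = 0 as required.

A=1, B=1, C=1, D=1, E=0, F=0, G=1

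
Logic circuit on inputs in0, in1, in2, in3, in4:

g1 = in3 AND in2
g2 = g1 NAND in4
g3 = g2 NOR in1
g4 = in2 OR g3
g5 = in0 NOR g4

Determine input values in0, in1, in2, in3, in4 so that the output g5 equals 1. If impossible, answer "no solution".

g5 = in0 NOR g4 must be 1, so both in0 = 0 and g4 = 0.
g4 = in2 OR g3 must be 0, so both in2 = 0 and g3 = 0.
Check with in0=0 in1=0 in2=0 in3=0 in4=1:
g1 = in3 AND in2 = 0 AND 0 = 0
g2 = g1 NAND in4 = 0 NAND 1 = 1
g3 = g2 NOR in1 = 1 NOR 0 = 0
g4 = in2 OR g3 = 0 OR 0 = 0
g5 = in0 NOR g4 = 0 NOR 0 = 1
So g5 = 1 as required.

in0=0 in1=0 in2=0 in3=0 in4=1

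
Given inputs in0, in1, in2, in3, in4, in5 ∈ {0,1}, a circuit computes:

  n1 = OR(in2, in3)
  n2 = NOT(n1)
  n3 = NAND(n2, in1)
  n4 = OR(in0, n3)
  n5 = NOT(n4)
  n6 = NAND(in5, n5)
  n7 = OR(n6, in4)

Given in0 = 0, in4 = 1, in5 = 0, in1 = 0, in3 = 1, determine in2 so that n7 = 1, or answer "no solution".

in2=0

Check with in0 = 0, in4 = 1, in5 = 0, in1 = 0, in3 = 1 and in2=0:
n1 = OR(in2, in3) = OR(0, 1) = 1
n2 = NOT(n1) = NOT 1 = 0
n3 = NAND(n2, in1) = NAND(0, 0) = 1
n4 = OR(in0, n3) = OR(0, 1) = 1
n5 = NOT(n4) = NOT 1 = 0
n6 = NAND(in5, n5) = NAND(0, 0) = 1
n7 = OR(n6, in4) = OR(1, 1) = 1
So n7 = 1.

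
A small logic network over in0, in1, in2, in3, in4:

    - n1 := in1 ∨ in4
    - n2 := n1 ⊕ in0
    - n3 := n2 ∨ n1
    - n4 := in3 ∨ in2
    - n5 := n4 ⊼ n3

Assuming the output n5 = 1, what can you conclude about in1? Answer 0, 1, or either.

either

Both values of in1 occur among assignments with n5 = 1:
  in1=0: in0=0, in1=0, in2=0, in3=0, in4=0
  in1=1: in0=0, in1=1, in2=0, in3=0, in4=0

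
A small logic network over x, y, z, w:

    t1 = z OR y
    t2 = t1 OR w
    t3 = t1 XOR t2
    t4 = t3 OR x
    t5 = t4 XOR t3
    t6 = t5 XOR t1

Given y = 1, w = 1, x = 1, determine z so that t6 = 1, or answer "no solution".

With y = 1, w = 1, x = 1 fixed, none of the 2 settings of z give t6 = 1.
For example, with z=0:
t1 = z OR y = 0 OR 1 = 1
t2 = t1 OR w = 1 OR 1 = 1
t3 = t1 XOR t2 = 1 XOR 1 = 0
t4 = t3 OR x = 0 OR 1 = 1
t5 = t4 XOR t3 = 1 XOR 0 = 1
t6 = t5 XOR t1 = 1 XOR 1 = 0
giving t6 = 0 ≠ 1.

no solution exists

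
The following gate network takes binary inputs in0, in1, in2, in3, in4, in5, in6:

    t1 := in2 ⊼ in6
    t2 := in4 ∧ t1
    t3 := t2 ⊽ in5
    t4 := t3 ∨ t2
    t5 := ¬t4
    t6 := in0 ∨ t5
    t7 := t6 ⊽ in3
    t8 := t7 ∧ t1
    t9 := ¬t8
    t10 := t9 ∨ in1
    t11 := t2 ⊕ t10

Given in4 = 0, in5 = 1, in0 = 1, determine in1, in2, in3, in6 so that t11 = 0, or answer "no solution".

no solution exists

With in4 = 0, in5 = 1, in0 = 1 fixed, none of the 16 settings of in1, in2, in3, in6 give t11 = 0.
For example, with in1=1, in2=0, in3=0, in6=1:
t1 = in2 ⊼ in6 = 0 ⊼ 1 = 1
t2 = in4 ∧ t1 = 0 ∧ 1 = 0
t3 = t2 ⊽ in5 = 0 ⊽ 1 = 0
t4 = t3 ∨ t2 = 0 ∨ 0 = 0
t5 = ¬t4 = ¬0 = 1
t6 = in0 ∨ t5 = 1 ∨ 1 = 1
t7 = t6 ⊽ in3 = 1 ⊽ 0 = 0
t8 = t7 ∧ t1 = 0 ∧ 1 = 0
t9 = ¬t8 = ¬0 = 1
t10 = t9 ∨ in1 = 1 ∨ 1 = 1
t11 = t2 ⊕ t10 = 0 ⊕ 1 = 1
giving t11 = 1 ≠ 0.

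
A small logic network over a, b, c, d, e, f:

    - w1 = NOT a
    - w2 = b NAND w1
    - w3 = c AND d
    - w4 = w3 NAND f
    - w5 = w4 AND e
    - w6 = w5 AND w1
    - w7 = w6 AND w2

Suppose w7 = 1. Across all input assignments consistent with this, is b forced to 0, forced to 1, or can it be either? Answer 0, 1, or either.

w7 = w6 AND w2 must be 1, so both w6 = 1 and w2 = 1.
w6 = w5 AND w1 must be 1, so both w5 = 1 and w1 = 1.
Every assignment with w7 = 1 has b = 0; there are 7 such assignment(s).

0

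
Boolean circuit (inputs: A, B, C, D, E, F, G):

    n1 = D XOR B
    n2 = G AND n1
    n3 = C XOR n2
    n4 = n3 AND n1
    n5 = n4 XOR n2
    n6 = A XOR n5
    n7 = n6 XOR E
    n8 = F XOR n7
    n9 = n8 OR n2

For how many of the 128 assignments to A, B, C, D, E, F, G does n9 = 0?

48

n9 = n8 OR n2 must be 0, so both n8 = 0 and n2 = 0.
Enumerating the 128 input combinations, 48 give n9 = 0 and 80 give n9 = 1.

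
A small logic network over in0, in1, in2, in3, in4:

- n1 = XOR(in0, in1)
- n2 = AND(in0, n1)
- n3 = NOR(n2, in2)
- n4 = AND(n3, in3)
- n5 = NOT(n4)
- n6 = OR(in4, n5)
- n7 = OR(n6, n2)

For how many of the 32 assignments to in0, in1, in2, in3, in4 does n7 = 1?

29

n7 = OR(n6, n2) must be 1, so at least one of n6, n2 is 1.
Enumerating the 32 input combinations, 29 give n7 = 1 and 3 give n7 = 0.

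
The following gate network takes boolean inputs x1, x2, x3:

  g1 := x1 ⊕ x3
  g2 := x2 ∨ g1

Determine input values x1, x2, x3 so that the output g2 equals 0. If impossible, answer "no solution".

x1=1, x2=0, x3=1

g2 = x2 ∨ g1 must be 0, so both x2 = 0 and g1 = 0.
Check with x1=1, x2=0, x3=1:
g1 = x1 ⊕ x3 = 1 ⊕ 1 = 0
g2 = x2 ∨ g1 = 0 ∨ 0 = 0
So g2 = 0 as required.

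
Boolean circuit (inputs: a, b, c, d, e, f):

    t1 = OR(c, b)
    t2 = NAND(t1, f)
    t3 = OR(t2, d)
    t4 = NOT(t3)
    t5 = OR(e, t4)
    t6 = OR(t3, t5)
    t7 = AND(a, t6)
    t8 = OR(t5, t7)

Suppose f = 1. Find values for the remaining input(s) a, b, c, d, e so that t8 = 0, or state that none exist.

a=0, b=0, c=0, d=1, e=0

t8 = OR(t5, t7) must be 0, so both t5 = 0 and t7 = 0.
t5 = OR(e, t4) must be 0, so both e = 0 and t4 = 0.
Check with f = 1 and a=0, b=0, c=0, d=1, e=0:
t1 = OR(c, b) = OR(0, 0) = 0
t2 = NAND(t1, f) = NAND(0, 1) = 1
t3 = OR(t2, d) = OR(1, 1) = 1
t4 = NOT(t3) = NOT 1 = 0
t5 = OR(e, t4) = OR(0, 0) = 0
t6 = OR(t3, t5) = OR(1, 0) = 1
t7 = AND(a, t6) = AND(0, 1) = 0
t8 = OR(t5, t7) = OR(0, 0) = 0
So t8 = 0.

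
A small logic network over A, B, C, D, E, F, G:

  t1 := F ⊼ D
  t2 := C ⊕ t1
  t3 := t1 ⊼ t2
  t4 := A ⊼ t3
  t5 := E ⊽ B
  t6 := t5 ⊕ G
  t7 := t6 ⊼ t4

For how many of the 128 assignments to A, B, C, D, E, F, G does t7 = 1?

t7 = t6 ⊼ t4 must be 1, so at least one of t6, t4 is 0.
Enumerating the 128 input combinations, 84 give t7 = 1 and 44 give t7 = 0.

84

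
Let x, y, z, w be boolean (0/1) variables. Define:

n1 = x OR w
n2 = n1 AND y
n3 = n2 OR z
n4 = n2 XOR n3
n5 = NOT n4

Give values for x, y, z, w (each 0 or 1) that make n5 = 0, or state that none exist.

x=0 y=1 z=1 w=0

n5 = NOT n4 must be 0, so n4 = 1.
n4 = n2 XOR n3 must be 1, so n2 and n3 differ.
Check with x=0 y=1 z=1 w=0:
n1 = x OR w = 0 OR 0 = 0
n2 = n1 AND y = 0 AND 1 = 0
n3 = n2 OR z = 0 OR 1 = 1
n4 = n2 XOR n3 = 0 XOR 1 = 1
n5 = NOT n4 = NOT 1 = 0
So n5 = 0 as required.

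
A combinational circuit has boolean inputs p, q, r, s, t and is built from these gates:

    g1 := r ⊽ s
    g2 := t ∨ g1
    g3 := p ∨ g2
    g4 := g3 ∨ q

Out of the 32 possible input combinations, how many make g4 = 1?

29

g4 = g3 ∨ q must be 1, so at least one of g3, q is 1.
Enumerating the 32 input combinations, 29 give g4 = 1 and 3 give g4 = 0.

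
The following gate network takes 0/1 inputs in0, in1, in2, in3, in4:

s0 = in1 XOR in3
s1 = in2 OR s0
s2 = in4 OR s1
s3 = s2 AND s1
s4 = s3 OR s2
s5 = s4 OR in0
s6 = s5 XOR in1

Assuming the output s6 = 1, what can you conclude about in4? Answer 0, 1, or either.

Both values of in4 occur among assignments with s6 = 1:
  in4=0: in0=0, in1=0, in2=0, in3=1, in4=0
  in4=1: in0=0, in1=0, in2=0, in3=0, in4=1

either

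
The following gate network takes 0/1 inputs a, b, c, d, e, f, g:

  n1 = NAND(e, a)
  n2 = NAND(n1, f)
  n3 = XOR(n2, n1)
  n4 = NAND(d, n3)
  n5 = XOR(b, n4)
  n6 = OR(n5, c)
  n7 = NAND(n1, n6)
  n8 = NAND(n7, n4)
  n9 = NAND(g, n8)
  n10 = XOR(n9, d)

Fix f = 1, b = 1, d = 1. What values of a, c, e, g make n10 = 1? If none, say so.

a=1, c=0, e=0, g=1

Check with f = 1, b = 1, d = 1 and a=1, c=0, e=0, g=1:
n1 = NAND(e, a) = NAND(0, 1) = 1
n2 = NAND(n1, f) = NAND(1, 1) = 0
n3 = XOR(n2, n1) = XOR(0, 1) = 1
n4 = NAND(d, n3) = NAND(1, 1) = 0
n5 = XOR(b, n4) = XOR(1, 0) = 1
n6 = OR(n5, c) = OR(1, 0) = 1
n7 = NAND(n1, n6) = NAND(1, 1) = 0
n8 = NAND(n7, n4) = NAND(0, 0) = 1
n9 = NAND(g, n8) = NAND(1, 1) = 0
n10 = XOR(n9, d) = XOR(0, 1) = 1
So n10 = 1.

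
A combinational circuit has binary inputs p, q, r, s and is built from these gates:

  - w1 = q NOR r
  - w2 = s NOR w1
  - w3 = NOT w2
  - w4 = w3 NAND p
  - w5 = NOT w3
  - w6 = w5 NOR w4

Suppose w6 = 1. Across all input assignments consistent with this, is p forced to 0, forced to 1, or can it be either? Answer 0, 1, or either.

w6 = w5 NOR w4 must be 1, so both w5 = 0 and w4 = 0.
w5 = NOT w3 must be 0, so w3 = 1.
w4 = w3 NAND p must be 0, so both w3 = 1 and p = 1.
Every assignment with w6 = 1 has p = 1; there are 5 such assignment(s).

1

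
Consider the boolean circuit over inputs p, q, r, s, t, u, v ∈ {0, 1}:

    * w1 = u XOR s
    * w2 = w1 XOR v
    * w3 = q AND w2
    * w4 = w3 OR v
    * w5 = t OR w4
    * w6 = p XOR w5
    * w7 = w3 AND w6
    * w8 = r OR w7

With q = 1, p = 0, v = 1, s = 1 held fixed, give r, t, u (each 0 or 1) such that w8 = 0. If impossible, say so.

w8 = r OR w7 must be 0, so both r = 0 and w7 = 0.
w7 = w3 AND w6 must be 0, so at least one of w3, w6 is 0.
Check with q = 1, p = 0, v = 1, s = 1 and r=0, t=0, u=0:
w1 = u XOR s = 0 XOR 1 = 1
w2 = w1 XOR v = 1 XOR 1 = 0
w3 = q AND w2 = 1 AND 0 = 0
w4 = w3 OR v = 0 OR 1 = 1
w5 = t OR w4 = 0 OR 1 = 1
w6 = p XOR w5 = 0 XOR 1 = 1
w7 = w3 AND w6 = 0 AND 1 = 0
w8 = r OR w7 = 0 OR 0 = 0
So w8 = 0.

r=0 t=0 u=0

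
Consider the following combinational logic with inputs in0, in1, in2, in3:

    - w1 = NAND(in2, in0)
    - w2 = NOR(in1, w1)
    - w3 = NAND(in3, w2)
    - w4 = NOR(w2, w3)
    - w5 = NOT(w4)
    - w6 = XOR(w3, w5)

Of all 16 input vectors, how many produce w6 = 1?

w6 = XOR(w3, w5) must be 1, so w3 and w5 differ.
Enumerating the 16 input combinations, 1 give w6 = 1 and 15 give w6 = 0.

1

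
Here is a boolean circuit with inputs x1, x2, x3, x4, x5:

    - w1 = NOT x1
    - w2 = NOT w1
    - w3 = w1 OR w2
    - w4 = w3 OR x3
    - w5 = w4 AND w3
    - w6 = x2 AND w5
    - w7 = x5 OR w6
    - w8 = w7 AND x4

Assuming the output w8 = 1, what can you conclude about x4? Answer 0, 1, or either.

w8 = w7 AND x4 must be 1, so both w7 = 1 and x4 = 1.
w7 = x5 OR w6 must be 1, so at least one of x5, w6 is 1.
Every assignment with w8 = 1 has x4 = 1; there are 12 such assignment(s).

1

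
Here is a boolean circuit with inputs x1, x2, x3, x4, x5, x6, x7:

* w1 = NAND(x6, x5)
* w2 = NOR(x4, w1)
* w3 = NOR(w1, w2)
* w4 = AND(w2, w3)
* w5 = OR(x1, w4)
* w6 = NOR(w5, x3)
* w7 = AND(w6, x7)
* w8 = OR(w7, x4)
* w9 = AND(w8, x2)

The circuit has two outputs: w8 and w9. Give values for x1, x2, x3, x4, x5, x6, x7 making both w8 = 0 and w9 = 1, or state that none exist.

no solution exists

Across all 128 input combinations, none give both w8 = 0 and w9 = 1.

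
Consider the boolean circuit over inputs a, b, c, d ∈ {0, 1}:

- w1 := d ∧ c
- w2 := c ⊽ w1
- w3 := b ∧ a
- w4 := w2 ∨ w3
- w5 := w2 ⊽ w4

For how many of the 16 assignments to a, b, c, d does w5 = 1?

w5 = w2 ⊽ w4 must be 1, so both w2 = 0 and w4 = 0.
Satisfying assignments:
  a=0, b=0, c=1, d=0
  a=0, b=0, c=1, d=1
  a=0, b=1, c=1, d=0
  a=0, b=1, c=1, d=1
  a=1, b=0, c=1, d=0
  a=1, b=0, c=1, d=1

6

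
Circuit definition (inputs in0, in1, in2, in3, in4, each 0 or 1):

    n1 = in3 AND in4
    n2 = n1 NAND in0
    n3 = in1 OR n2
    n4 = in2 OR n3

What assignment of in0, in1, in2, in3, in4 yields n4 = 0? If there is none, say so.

n4 = in2 OR n3 must be 0, so both in2 = 0 and n3 = 0.
n3 = in1 OR n2 must be 0, so both in1 = 0 and n2 = 0.
Check with in0=1, in1=0, in2=0, in3=1, in4=1:
n1 = in3 AND in4 = 1 AND 1 = 1
n2 = n1 NAND in0 = 1 NAND 1 = 0
n3 = in1 OR n2 = 0 OR 0 = 0
n4 = in2 OR n3 = 0 OR 0 = 0
So n4 = 0 as required.

in0=1, in1=0, in2=0, in3=1, in4=1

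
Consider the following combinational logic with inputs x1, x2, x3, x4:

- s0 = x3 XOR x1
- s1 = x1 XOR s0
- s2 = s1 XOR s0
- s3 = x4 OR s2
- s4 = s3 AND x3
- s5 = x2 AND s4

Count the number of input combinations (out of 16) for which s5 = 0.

s5 = x2 AND s4 must be 0, so at least one of x2, s4 is 0.
Enumerating the 16 input combinations, 13 give s5 = 0 and 3 give s5 = 1.

13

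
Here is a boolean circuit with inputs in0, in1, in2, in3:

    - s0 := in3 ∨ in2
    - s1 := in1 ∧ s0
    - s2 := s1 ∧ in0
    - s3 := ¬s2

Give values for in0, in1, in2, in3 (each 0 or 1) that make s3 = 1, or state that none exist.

s3 = ¬s2 must be 1, so s2 = 0.
Check with in0=1, in1=0, in2=1, in3=1:
s0 = in3 ∨ in2 = 1 ∨ 1 = 1
s1 = in1 ∧ s0 = 0 ∧ 1 = 0
s2 = s1 ∧ in0 = 0 ∧ 1 = 0
s3 = ¬s2 = ¬0 = 1
So s3 = 1 as required.

in0=1, in1=0, in2=1, in3=1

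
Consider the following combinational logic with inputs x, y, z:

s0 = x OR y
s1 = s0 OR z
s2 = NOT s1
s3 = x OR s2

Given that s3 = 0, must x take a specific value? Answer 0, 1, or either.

s3 = x OR s2 must be 0, so both x = 0 and s2 = 0.
s2 = NOT s1 must be 0, so s1 = 1.
s1 = s0 OR z must be 1, so at least one of s0, z is 1.
Every assignment with s3 = 0 has x = 0; there are 3 such assignment(s).
  x=0, y=0, z=1
  x=0, y=1, z=0
  x=0, y=1, z=1

0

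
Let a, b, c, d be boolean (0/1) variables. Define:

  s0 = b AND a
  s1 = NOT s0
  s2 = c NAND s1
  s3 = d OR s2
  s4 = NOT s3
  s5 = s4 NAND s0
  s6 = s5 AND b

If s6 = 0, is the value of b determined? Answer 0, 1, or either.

s6 = s5 AND b must be 0, so at least one of s5, b is 0.
Every assignment with s6 = 0 has b = 0; there are 8 such assignment(s).

0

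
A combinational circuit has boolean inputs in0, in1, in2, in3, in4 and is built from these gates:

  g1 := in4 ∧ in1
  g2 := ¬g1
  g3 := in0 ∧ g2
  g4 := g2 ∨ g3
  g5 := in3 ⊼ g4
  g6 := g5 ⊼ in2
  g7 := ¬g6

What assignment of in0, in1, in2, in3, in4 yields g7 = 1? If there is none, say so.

g7 = ¬g6 must be 1, so g6 = 0.
Check with in0=0, in1=1, in2=1, in3=0, in4=1:
g1 = in4 ∧ in1 = 1 ∧ 1 = 1
g2 = ¬g1 = ¬1 = 0
g3 = in0 ∧ g2 = 0 ∧ 0 = 0
g4 = g2 ∨ g3 = 0 ∨ 0 = 0
g5 = in3 ⊼ g4 = 0 ⊼ 0 = 1
g6 = g5 ⊼ in2 = 1 ⊼ 1 = 0
g7 = ¬g6 = ¬0 = 1
So g7 = 1 as required.

in0=0, in1=1, in2=1, in3=0, in4=1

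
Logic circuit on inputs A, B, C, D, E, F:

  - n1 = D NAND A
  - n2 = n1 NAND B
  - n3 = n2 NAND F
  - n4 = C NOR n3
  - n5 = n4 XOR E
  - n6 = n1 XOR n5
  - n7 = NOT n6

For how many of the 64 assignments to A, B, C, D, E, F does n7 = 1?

32

n7 = NOT n6 must be 1, so n6 = 0.
n6 = n1 XOR n5 must be 0, so n1 and n5 are equal.
Enumerating the 64 input combinations, 32 give n7 = 1 and 32 give n7 = 0.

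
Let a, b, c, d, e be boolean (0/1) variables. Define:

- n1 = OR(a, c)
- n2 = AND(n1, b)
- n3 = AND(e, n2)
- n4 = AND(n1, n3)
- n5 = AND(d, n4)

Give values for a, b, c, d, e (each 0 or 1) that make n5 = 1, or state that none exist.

a=1, b=1, c=0, d=1, e=1

n5 = AND(d, n4) must be 1, so both d = 1 and n4 = 1.
Check with a=1, b=1, c=0, d=1, e=1:
n1 = OR(a, c) = OR(1, 0) = 1
n2 = AND(n1, b) = AND(1, 1) = 1
n3 = AND(e, n2) = AND(1, 1) = 1
n4 = AND(n1, n3) = AND(1, 1) = 1
n5 = AND(d, n4) = AND(1, 1) = 1
So n5 = 1 as required.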